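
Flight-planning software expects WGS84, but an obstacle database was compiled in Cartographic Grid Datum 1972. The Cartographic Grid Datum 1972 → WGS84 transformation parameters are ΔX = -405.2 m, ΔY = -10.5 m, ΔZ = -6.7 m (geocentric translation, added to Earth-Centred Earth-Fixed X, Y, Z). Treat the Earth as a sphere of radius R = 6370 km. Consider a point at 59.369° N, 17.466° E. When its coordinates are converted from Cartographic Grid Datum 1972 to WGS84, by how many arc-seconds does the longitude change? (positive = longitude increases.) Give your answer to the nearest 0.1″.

Δλ = 7.1″

sin φ = 0.860466, cos φ = 0.509507, sin λ = 0.300140, cos λ = 0.953895.
East component: ΔE = −sin λ·ΔX + cos λ·ΔY = −(0.300140)(-405.2) + (0.953895)(-10.5) = 111.60 m.
1° of latitude spans πR/180 = 111177 m; at latitude φ, 1° of longitude spans that × cos φ = 56645.7 m, so Δλ = 111.60 / 56645.7 × 3600 = 7.093″.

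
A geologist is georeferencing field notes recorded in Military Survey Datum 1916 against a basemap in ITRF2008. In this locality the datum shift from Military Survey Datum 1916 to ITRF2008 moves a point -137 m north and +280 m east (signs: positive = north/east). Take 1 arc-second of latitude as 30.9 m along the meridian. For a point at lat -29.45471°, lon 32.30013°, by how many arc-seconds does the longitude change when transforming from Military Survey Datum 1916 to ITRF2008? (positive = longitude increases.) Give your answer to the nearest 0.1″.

At latitude -29.45471°, cos φ = 0.870745.
1″ of longitude at this latitude = 30.90 × cos φ = 26.9060 m, so Δλ = 280.0 / 26.9060 = 10.407″.

Δλ = 10.4″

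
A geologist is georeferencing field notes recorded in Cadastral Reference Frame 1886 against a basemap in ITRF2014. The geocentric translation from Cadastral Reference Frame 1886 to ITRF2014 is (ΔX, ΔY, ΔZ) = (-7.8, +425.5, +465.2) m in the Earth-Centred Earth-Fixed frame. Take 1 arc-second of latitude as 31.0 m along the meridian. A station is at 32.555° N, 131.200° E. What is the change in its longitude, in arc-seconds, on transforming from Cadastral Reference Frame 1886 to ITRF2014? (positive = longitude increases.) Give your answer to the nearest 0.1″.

sin φ = 0.538109, cos φ = 0.842875, sin λ = 0.752415, cos λ = -0.658689.
East component: ΔE = −sin λ·ΔX + cos λ·ΔY = −(0.752415)(-7.8) + (-0.658689)(425.5) = -274.40 m.
1° of latitude spans 3600 × 31.00 = 111600 m; at latitude φ, 1° of longitude spans that × cos φ = 94064.9 m, so Δλ = -274.40 / 94064.9 × 3600 = -10.502″.

Δλ = -10.5″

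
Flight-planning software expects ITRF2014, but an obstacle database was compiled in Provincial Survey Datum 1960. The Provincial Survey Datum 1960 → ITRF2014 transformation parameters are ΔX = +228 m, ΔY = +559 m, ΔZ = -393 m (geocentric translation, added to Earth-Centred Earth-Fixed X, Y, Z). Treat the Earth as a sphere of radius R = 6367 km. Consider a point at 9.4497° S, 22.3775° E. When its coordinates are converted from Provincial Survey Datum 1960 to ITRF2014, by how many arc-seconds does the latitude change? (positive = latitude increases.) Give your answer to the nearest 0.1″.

sin φ = -0.164182, cos φ = 0.986430, sin λ = 0.380707, cos λ = 0.924696.
North component: ΔN = −sin φ cos λ·ΔX − sin φ sin λ·ΔY + cos φ·ΔZ = −(-0.164182)(0.924696)(228) − (-0.164182)(0.380707)(559) + (0.986430)(-393) = -318.11 m.
1° of latitude spans πR/180 = 111125 m, so Δφ = -318.11 / 111125 × 3600 = -10.306″.

Δφ = -10.3″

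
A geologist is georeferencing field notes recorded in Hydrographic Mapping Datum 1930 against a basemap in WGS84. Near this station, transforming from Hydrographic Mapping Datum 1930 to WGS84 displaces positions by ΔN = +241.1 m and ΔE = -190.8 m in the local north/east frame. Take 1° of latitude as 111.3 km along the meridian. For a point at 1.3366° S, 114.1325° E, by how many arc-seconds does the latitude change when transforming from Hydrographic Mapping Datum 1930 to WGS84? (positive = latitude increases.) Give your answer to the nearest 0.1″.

Δφ = 7.8″

1° of latitude = 111.3 km, so Δφ = 241.1 / 111300 = 0.0021662° = 7.798″.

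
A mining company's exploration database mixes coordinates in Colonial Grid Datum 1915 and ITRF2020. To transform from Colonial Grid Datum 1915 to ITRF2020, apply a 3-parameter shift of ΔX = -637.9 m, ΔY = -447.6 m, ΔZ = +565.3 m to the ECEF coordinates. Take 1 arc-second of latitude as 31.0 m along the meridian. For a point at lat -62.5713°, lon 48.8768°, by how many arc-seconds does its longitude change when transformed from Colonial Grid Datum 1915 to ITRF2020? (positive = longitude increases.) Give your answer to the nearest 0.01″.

Δλ = 13.04″

sin φ = -0.887585, cos φ = 0.460644, sin λ = 0.753297, cos λ = 0.657680.
East component: ΔE = −sin λ·ΔX + cos λ·ΔY = −(0.753297)(-637.9) + (0.657680)(-447.6) = 186.15 m.
1° of latitude spans 3600 × 31.00 = 111600 m; at latitude φ, 1° of longitude spans that × cos φ = 51407.9 m, so Δλ = 186.15 / 51407.9 × 3600 = 13.036″.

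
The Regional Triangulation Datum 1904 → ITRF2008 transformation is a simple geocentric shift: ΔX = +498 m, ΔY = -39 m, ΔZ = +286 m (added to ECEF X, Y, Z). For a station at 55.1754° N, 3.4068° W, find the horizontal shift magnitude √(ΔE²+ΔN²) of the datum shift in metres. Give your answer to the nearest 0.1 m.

246.8 m

At φ = 55.1754°, λ = -3.4068°: sin φ = 0.820904, cos φ = 0.571066, sin λ = -0.059425, cos λ = 0.998233.
ΔE = −sin λ·ΔX + cos λ·ΔY = −(-0.059425)·(498) + (0.998233)·(-39) = -9.34 m.
ΔN = −sin φ cos λ·ΔX − sin φ sin λ·ΔY + cos φ·ΔZ = −(0.820904)(0.998233)(498) − (0.820904)(-0.059425)(-39) + (0.571066)(286) = -246.67 m.
Horizontal magnitude = √(ΔE² + ΔN²) = √((-9.34)² + (-246.67)²) = 246.84 m.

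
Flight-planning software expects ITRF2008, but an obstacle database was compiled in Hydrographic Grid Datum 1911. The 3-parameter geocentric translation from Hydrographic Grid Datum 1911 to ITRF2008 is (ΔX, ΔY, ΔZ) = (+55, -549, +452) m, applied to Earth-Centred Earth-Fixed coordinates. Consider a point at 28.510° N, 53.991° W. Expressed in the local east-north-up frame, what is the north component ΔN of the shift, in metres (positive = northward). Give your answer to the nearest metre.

The local north axis is (−sin φ cos λ, −sin φ sin λ, cos φ), giving ΔN = -15.434 − 211.974 + 397.188 = 169.78 m.

ΔN = 170 m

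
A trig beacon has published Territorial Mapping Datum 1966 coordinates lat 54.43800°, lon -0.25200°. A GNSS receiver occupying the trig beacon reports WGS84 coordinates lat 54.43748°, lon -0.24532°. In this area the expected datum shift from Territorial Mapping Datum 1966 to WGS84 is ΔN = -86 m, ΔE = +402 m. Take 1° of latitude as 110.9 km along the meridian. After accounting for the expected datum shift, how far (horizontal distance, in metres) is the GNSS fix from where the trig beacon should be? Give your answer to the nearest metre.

Observed coordinate differences: Δφ = -0.00052°, Δλ = +0.00668°.
Converting to metres (1° lat = 110900 m, cos φ = 0.581584): observed ΔN = -57.7 m, observed ΔE = 430.8 m.
Subtracting the expected shift leaves a residual of -57.7 − (-86) = 28.3 m north and 430.8 − (402) = 28.8 m east.
Residual distance = √(28.3² + 28.8²) = 40.4 m.

40 m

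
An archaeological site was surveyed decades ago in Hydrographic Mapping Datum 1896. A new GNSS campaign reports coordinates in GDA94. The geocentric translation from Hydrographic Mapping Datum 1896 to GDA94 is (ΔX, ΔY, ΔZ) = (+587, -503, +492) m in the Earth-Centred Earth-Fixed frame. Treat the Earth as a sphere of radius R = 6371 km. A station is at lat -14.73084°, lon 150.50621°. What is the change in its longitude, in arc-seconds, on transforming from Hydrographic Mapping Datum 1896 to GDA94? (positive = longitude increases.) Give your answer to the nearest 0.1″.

Δλ = 5.0″

sin φ = -0.254279, cos φ = 0.967131, sin λ = 0.492329, cos λ = -0.870409.
East component: ΔE = −sin λ·ΔX + cos λ·ΔY = −(0.492329)(587) + (-0.870409)(-503) = 148.82 m.
1° of latitude spans πR/180 = 111195 m; at latitude φ, 1° of longitude spans that × cos φ = 107540.1 m, so Δλ = 148.82 / 107540.1 × 3600 = 4.982″.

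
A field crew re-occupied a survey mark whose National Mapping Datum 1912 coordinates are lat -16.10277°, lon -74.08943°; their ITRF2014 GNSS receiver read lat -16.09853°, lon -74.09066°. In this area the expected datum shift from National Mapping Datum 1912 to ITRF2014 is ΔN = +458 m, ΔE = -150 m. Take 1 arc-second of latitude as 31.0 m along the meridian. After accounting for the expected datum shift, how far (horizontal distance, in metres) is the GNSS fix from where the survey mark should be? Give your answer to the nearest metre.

Observed coordinate differences: Δφ = +0.00424°, Δλ = -0.00123°.
Converting to metres (1° lat = 111600 m, cos φ = 0.960766): observed ΔN = 473.2 m, observed ΔE = -131.9 m.
Subtracting the expected shift leaves a residual of 473.2 − (458) = 15.2 m north and -131.9 − (-150) = 18.1 m east.
Residual distance = √(15.2² + 18.1²) = 23.6 m.

24 m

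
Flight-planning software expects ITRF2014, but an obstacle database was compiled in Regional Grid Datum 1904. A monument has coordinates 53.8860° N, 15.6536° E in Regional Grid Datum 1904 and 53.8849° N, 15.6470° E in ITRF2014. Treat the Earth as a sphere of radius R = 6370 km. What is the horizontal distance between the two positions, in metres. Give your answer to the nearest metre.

449 m

Δφ = 53.8849° − 53.8860° = -0.0011°; Δλ = 15.6470° − 15.6536° = -0.0066°.
1° along a meridian = πR/180 = 111177 m.
ΔN = Δφ × 111177 = -122.3 m; ΔE = Δλ × 111177 × cos(53.8860°) = -0.0066 × 111177 × 0.589394 = -432.5 m.
Distance = √(ΔE² + ΔN²) = √((-432.5)² + (-122.3)²) = 449.4 m.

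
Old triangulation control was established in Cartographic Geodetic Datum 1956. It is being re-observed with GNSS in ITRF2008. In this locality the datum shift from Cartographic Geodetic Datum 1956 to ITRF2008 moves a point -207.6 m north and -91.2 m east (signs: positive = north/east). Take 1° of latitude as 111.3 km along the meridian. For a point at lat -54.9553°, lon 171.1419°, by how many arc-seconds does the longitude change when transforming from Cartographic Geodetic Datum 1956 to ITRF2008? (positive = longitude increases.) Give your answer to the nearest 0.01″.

Δλ = -5.14″

At latitude -54.9553°, cos φ = 0.574215.
1° of longitude at this latitude = 111.3 × cos φ = 63.91 km, so Δλ = -91.2 / 63910.2 = -0.0014270° = -5.137″.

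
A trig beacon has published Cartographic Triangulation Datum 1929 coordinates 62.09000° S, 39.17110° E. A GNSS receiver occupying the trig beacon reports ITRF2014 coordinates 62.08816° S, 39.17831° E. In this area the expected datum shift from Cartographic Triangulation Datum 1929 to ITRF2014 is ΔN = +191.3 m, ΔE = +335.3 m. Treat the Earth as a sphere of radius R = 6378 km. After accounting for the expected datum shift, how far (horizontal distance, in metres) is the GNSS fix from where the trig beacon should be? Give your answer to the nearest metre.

43 m

Observed coordinate differences: Δφ = +0.00184°, Δλ = +0.00721°.
Converting to metres (1° lat = 111317 m, cos φ = 0.468084): observed ΔN = 204.8 m, observed ΔE = 375.7 m.
Subtracting the expected shift leaves a residual of 204.8 − (191.3) = 13.5 m north and 375.7 − (335.3) = 40.4 m east.
Residual distance = √(13.5² + 40.4²) = 42.6 m.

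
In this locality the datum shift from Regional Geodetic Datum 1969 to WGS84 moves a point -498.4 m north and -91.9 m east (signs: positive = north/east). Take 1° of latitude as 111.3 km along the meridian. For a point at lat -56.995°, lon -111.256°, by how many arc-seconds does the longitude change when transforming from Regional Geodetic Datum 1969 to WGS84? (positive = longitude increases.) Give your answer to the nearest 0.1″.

At latitude -56.995°, cos φ = 0.544712.
1° of longitude at this latitude = 111.3 × cos φ = 60.63 km, so Δλ = -91.9 / 60626.5 = -0.0015158° = -5.457″.

Δλ = -5.5″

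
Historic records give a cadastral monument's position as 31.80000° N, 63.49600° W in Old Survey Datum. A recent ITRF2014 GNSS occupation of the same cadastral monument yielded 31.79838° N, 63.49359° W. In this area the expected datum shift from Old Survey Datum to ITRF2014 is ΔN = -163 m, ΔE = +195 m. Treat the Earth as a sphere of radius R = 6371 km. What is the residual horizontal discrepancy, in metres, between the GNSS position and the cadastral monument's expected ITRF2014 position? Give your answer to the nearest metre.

Observed coordinate differences: Δφ = -0.00162°, Δλ = +0.00241°.
Converting to metres (1° lat = 111195 m, cos φ = 0.849893): observed ΔN = -180.1 m, observed ΔE = 227.8 m.
Subtracting the expected shift leaves a residual of -180.1 − (-163) = -17.1 m north and 227.8 − (195) = 32.8 m east.
Residual distance = √((-17.1)² + 32.8²) = 37.0 m.

37 m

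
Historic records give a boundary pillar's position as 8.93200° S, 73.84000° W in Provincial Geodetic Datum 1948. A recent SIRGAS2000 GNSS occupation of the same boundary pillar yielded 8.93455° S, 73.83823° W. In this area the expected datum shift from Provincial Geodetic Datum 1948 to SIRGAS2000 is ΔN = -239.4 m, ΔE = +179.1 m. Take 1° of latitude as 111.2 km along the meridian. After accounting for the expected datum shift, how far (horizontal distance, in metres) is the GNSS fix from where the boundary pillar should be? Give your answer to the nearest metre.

Observed coordinate differences: Δφ = -0.00255°, Δλ = +0.00177°.
Converting to metres (1° lat = 111200 m, cos φ = 0.987873): observed ΔN = -283.6 m, observed ΔE = 194.4 m.
Subtracting the expected shift leaves a residual of -283.6 − (-239.4) = -44.2 m north and 194.4 − (179.1) = 15.3 m east.
Residual distance = √((-44.2)² + 15.3²) = 46.7 m.

47 m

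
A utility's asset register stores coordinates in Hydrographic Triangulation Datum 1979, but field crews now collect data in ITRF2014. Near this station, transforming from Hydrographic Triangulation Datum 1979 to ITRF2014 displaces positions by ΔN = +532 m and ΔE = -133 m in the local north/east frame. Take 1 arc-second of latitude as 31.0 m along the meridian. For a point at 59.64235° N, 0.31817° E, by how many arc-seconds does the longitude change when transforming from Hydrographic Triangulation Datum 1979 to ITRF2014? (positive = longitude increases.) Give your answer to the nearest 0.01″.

Δλ = -8.49″

At latitude 59.64235°, cos φ = 0.505396.
1″ of longitude at this latitude = 31.00 × cos φ = 15.6673 m, so Δλ = -133.0 / 15.6673 = -8.489″.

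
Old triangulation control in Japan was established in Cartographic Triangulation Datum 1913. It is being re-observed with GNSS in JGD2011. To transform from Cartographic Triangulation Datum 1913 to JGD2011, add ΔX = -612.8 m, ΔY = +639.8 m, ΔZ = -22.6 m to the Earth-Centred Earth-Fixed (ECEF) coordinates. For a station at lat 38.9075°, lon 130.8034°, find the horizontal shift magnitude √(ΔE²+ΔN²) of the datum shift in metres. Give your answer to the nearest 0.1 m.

At φ = 38.9075°, λ = 130.8034°: sin φ = 0.628065, cos φ = 0.778161, sin λ = 0.756956, cos λ = -0.653466.
ΔE = −sin λ·ΔX + cos λ·ΔY = −(0.756956)·(-612.8) + (-0.653466)·(639.8) = 45.78 m.
ΔN = −sin φ cos λ·ΔX − sin φ sin λ·ΔY + cos φ·ΔZ = −(0.628065)(-0.653466)(-612.8) − (0.628065)(0.756956)(639.8) + (0.778161)(-22.6) = -573.26 m.
Horizontal magnitude = √(ΔE² + ΔN²) = √(45.78² + (-573.26)²) = 575.09 m.

575.1 m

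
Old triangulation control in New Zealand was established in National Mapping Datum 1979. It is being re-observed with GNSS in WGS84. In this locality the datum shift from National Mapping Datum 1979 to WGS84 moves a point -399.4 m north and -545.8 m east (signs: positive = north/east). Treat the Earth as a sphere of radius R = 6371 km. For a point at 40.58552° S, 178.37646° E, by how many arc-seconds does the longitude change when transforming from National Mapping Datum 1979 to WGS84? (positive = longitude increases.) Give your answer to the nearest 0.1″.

Δλ = -23.3″

At latitude -40.58552°, cos φ = 0.759436.
One radian of longitude at latitude φ spans R cos φ, so Δλ = ΔE / (R cos φ) = -545.8 / (6371000 × 0.759436) = -1.1281e-04 rad = -23.268″.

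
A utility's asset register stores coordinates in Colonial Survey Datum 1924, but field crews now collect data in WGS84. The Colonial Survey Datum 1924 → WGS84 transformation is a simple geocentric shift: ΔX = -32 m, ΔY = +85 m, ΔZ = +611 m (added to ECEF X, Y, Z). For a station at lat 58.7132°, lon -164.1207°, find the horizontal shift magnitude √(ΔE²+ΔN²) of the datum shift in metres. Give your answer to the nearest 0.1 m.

323.8 m

The local east axis at (φ, λ) is (−sin λ, cos λ, 0), so ΔE = −sin(-164.1207°)·(-32) + cos(-164.1207°)·85 = -90.51 m.
The local north axis is (−sin φ cos λ, −sin φ sin λ, cos φ), giving ΔN = -26.303 + 19.875 + 317.306 = 310.88 m.
Horizontal magnitude = √(ΔE² + ΔN²) = √((-90.51)² + 310.88²) = 323.79 m.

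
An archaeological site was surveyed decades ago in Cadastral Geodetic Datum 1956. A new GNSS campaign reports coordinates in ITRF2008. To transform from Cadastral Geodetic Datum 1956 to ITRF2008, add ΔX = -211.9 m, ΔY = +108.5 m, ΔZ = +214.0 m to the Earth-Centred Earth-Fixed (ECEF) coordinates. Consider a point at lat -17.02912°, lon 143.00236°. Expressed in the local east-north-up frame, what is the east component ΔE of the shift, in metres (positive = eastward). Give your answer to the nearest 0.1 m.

ΔE = 40.9 m

The local east axis at (φ, λ) is (−sin λ, cos λ, 0), so ΔE = −sin(143.00236°)·(-211.9) + cos(143.00236°)·108.5 = 40.86 m.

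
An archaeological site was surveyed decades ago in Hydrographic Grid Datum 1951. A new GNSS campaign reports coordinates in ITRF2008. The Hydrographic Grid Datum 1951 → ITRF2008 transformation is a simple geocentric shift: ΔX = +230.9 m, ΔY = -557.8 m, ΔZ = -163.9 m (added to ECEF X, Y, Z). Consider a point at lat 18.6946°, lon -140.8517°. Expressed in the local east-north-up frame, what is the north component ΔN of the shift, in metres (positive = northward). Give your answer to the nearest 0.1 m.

At φ = 18.6946°, λ = -140.8517°: sin φ = 0.320524, cos φ = 0.947240, sin λ = -0.631330, cos λ = -0.775514.
ΔN = −sin φ cos λ·ΔX − sin φ sin λ·ΔY + cos φ·ΔZ = −(0.320524)(-0.775514)(230.9) − (0.320524)(-0.631330)(-557.8) + (0.947240)(-163.9) = -210.73 m.

ΔN = -210.7 m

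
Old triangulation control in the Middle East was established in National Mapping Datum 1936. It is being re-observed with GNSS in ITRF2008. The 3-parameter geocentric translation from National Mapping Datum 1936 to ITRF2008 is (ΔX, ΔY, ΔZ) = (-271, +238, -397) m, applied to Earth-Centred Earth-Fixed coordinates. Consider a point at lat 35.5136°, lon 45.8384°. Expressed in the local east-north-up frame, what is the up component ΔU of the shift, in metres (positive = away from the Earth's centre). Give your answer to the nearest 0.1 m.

ΔU = -245.3 m

At φ = 35.5136°, λ = 45.8384°: sin φ = 0.580896, cos φ = 0.813978, sin λ = 0.717378, cos λ = 0.696684.
ΔU = cos φ cos λ·ΔX + cos φ sin λ·ΔY + sin φ·ΔZ = (0.813978)(0.696684)(-271) + (0.813978)(0.717378)(238) + (0.580896)(-397) = -245.32 m.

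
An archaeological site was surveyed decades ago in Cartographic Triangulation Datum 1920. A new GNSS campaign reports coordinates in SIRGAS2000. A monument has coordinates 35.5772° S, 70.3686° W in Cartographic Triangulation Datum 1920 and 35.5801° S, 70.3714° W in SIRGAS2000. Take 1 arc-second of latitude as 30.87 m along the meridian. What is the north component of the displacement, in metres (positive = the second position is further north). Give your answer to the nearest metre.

ΔN = -322 m

Δφ = -35.5801° − -35.5772° = -0.0029°; Δλ = -70.3714° − -70.3686° = -0.0028°.
1° of latitude = 3600 × 30.87 = 111132 m.
ΔN = Δφ × 111132 = -322.3 m; ΔE = Δλ × 111132 × cos(-35.5772°) = -0.0028 × 111132 × 0.813332 = -253.1 m.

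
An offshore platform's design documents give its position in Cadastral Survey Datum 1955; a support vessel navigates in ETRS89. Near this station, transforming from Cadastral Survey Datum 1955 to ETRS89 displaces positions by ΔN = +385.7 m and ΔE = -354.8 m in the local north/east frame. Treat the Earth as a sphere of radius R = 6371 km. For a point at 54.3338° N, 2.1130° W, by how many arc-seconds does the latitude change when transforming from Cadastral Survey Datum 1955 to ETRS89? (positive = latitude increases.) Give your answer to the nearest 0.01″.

On a sphere of radius R, 1 rad of latitude = R, so Δφ = ΔN / R = 385.7 / 6371000 = 6.0540e-05 rad = 12.487″.

Δφ = 12.49″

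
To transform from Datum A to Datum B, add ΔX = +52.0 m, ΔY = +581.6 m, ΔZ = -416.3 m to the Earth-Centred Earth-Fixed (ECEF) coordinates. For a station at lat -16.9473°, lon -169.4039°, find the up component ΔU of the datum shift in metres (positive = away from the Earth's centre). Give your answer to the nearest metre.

ΔU = -30 m

The local up (radial) axis is (cos φ cos λ, cos φ sin λ, sin φ), giving ΔU = -48.894 − 102.303 + 121.348 = -29.85 m.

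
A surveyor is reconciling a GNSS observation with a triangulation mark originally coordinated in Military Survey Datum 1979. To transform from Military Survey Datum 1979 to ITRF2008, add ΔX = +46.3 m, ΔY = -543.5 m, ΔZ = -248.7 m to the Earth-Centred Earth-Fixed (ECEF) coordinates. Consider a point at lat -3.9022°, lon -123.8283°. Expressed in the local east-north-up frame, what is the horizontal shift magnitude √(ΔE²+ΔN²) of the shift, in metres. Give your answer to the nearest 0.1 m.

405.4 m

At φ = -3.9022°, λ = -123.8283°: sin φ = -0.068054, cos φ = 0.997682, sin λ = -0.830710, cos λ = -0.556706.
ΔE = −sin λ·ΔX + cos λ·ΔY = −(-0.830710)·(46.3) + (-0.556706)·(-543.5) = 341.03 m.
ΔN = −sin φ cos λ·ΔX − sin φ sin λ·ΔY + cos φ·ΔZ = −(-0.068054)(-0.556706)(46.3) − (-0.068054)(-0.830710)(-543.5) + (0.997682)(-248.7) = -219.15 m.
Horizontal magnitude = √(ΔE² + ΔN²) = √(341.03² + (-219.15)²) = 405.38 m.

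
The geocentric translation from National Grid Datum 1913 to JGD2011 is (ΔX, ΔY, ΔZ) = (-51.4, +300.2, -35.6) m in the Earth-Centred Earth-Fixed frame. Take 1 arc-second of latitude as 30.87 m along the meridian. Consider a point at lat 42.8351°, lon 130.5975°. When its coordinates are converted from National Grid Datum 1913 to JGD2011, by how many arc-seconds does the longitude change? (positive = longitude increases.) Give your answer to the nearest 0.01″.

Δλ = -6.91″

sin φ = 0.679891, cos φ = 0.733313, sin λ = 0.759300, cos λ = -0.650741.
East component: ΔE = −sin λ·ΔX + cos λ·ΔY = −(0.759300)(-51.4) + (-0.650741)(300.2) = -156.32 m.
1° of latitude spans 3600 × 30.87 = 111132 m; at latitude φ, 1° of longitude spans that × cos φ = 81494.6 m, so Δλ = -156.32 / 81494.6 × 3600 = -6.906″.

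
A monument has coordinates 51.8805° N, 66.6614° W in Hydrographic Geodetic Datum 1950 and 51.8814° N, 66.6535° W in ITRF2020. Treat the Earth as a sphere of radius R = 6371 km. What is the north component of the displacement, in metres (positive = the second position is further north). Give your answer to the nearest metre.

ΔN = 100 m

Δφ = 51.8814° − 51.8805° = +0.0009°; Δλ = -66.6535° − -66.6614° = +0.0079°.
1° along a meridian = πR/180 = 111195 m.
ΔN = Δφ × 111195 = 100.1 m; ΔE = Δλ × 111195 × cos(51.8805°) = +0.0079 × 111195 × 0.617304 = 542.3 m.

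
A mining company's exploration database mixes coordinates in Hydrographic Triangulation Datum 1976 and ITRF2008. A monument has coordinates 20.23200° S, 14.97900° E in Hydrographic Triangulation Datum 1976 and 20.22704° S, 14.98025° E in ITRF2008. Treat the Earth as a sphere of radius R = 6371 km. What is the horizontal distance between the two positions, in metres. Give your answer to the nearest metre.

Δφ = -20.22704° − -20.23200° = +0.00496°; Δλ = 14.98025° − 14.97900° = +0.00125°.
1° along a meridian = πR/180 = 111195 m.
ΔN = Δφ × 111195 = 551.5 m; ΔE = Δλ × 111195 × cos(-20.23200°) = +0.00125 × 111195 × 0.938300 = 130.4 m.
Distance = √(ΔE² + ΔN²) = √(130.4² + 551.5²) = 566.7 m.

567 m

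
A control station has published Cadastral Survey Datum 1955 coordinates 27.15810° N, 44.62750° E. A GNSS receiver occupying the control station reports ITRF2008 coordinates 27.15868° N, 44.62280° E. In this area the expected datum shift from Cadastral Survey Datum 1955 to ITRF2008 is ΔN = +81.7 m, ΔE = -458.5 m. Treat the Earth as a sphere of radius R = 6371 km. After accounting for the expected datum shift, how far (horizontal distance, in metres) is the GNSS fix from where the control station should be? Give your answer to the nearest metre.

18 m

Observed coordinate differences: Δφ = +0.00058°, Δλ = -0.00470°.
Converting to metres (1° lat = 111195 m, cos φ = 0.889750): observed ΔN = 64.5 m, observed ΔE = -465.0 m.
Subtracting the expected shift leaves a residual of 64.5 − (81.7) = -17.2 m north and -465.0 − (-458.5) = -6.5 m east.
Residual distance = √((-17.2)² + (-6.5)²) = 18.4 m.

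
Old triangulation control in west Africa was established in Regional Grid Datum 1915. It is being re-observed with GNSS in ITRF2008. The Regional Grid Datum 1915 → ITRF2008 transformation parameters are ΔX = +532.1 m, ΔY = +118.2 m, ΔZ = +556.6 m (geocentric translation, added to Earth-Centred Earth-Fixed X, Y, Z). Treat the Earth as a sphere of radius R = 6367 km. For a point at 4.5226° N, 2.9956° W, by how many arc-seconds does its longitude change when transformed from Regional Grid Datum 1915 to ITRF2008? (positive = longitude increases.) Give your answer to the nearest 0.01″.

Δλ = 4.74″

sin φ = 0.078852, cos φ = 0.996886, sin λ = -0.052259, cos λ = 0.998634.
East component: ΔE = −sin λ·ΔX + cos λ·ΔY = −(-0.052259)(532.1) + (0.998634)(118.2) = 145.85 m.
1° of latitude spans πR/180 = 111125 m; at latitude φ, 1° of longitude spans that × cos φ = 110779.1 m, so Δλ = 145.85 / 110779.1 × 3600 = 4.740″.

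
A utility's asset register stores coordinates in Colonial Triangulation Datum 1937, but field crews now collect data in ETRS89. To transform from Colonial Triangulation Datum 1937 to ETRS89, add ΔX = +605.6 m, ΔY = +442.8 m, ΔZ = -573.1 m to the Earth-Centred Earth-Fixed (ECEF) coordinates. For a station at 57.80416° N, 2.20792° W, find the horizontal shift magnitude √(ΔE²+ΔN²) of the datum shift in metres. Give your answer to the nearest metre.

928 m

At φ = 57.80416°, λ = -2.20792°: sin φ = 0.846232, cos φ = 0.532815, sin λ = -0.038526, cos λ = 0.999258.
ΔE = −sin λ·ΔX + cos λ·ΔY = −(-0.038526)·(605.6) + (0.999258)·(442.8) = 465.80 m.
ΔN = −sin φ cos λ·ΔX − sin φ sin λ·ΔY + cos φ·ΔZ = −(0.846232)(0.999258)(605.6) − (0.846232)(-0.038526)(442.8) + (0.532815)(-573.1) = -803.02 m.
Horizontal magnitude = √(ΔE² + ΔN²) = √(465.80² + (-803.02)²) = 928.34 m.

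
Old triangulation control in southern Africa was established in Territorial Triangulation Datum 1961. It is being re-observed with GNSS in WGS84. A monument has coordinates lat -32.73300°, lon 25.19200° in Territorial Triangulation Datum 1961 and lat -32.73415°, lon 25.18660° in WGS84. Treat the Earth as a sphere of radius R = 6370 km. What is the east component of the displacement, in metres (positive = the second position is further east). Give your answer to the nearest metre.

Δφ = -32.73415° − -32.73300° = -0.00115°; Δλ = 25.18660° − 25.19200° = -0.00540°.
1° along a meridian = πR/180 = 111177 m.
ΔN = Δφ × 111177 = -127.9 m; ΔE = Δλ × 111177 × cos(-32.73300°) = -0.00540 × 111177 × 0.841199 = -505.0 m.

ΔE = -505 m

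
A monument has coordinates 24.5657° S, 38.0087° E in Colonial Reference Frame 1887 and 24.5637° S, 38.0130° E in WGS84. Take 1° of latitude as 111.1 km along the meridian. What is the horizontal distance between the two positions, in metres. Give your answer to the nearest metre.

Δφ = -24.5637° − -24.5657° = +0.0020°; Δλ = 38.0130° − 38.0087° = +0.0043°.
ΔN = Δφ × 111100 = 222.2 m; ΔE = Δλ × 111100 × cos(-24.5657°) = +0.0043 × 111100 × 0.909485 = 434.5 m.
Distance = √(ΔE² + ΔN²) = √(434.5² + 222.2²) = 488.0 m.

488 m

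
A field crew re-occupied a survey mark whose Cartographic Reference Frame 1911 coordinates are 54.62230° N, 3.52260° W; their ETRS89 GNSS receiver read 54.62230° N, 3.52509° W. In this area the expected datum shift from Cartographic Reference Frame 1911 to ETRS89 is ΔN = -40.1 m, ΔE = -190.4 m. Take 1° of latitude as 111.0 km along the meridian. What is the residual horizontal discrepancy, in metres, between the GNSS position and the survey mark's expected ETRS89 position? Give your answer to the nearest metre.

50 m

Observed coordinate differences: Δφ = +0.00000°, Δλ = -0.00249°.
Converting to metres (1° lat = 111000 m, cos φ = 0.578964): observed ΔN = 0.0 m, observed ΔE = -160.0 m.
Subtracting the expected shift leaves a residual of 0.0 − (-40.1) = 40.1 m north and -160.0 − (-190.4) = 30.4 m east.
Residual distance = √(40.1² + 30.4²) = 50.3 m.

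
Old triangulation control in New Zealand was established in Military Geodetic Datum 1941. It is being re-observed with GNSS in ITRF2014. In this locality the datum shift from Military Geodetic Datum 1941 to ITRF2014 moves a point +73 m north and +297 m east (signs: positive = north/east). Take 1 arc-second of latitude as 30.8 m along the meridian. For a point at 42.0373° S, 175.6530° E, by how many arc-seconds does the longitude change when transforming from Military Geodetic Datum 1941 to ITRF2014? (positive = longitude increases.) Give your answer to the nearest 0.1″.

Δλ = 13.0″

At latitude -42.0373°, cos φ = 0.742709.
1″ of longitude at this latitude = 30.80 × cos φ = 22.8754 m, so Δλ = 297.0 / 22.8754 = 12.983″.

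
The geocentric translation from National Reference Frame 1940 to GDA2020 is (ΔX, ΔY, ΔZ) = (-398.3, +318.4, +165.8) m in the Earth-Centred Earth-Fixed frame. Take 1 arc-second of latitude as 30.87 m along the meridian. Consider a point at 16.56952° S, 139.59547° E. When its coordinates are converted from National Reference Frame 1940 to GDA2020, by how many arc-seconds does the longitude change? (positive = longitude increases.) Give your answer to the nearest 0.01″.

Δλ = 0.53″

sin φ = -0.285179, cos φ = 0.958474, sin λ = 0.648180, cos λ = -0.761487.
East component: ΔE = −sin λ·ΔX + cos λ·ΔY = −(0.648180)(-398.3) + (-0.761487)(318.4) = 15.71 m.
1° of latitude spans 3600 × 30.87 = 111132 m; at latitude φ, 1° of longitude spans that × cos φ = 106517.2 m, so Δλ = 15.71 / 106517.2 × 3600 = 0.531″.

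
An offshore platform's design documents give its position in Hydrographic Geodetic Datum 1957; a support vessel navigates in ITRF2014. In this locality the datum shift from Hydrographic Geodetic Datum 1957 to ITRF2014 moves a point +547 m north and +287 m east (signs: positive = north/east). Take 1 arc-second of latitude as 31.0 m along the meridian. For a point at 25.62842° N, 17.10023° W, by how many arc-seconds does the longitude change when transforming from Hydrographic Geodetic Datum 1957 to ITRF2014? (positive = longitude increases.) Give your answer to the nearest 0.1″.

Δλ = 10.3″

At latitude 25.62842°, cos φ = 0.901618.
1″ of longitude at this latitude = 31.00 × cos φ = 27.9502 m, so Δλ = 287.0 / 27.9502 = 10.268″.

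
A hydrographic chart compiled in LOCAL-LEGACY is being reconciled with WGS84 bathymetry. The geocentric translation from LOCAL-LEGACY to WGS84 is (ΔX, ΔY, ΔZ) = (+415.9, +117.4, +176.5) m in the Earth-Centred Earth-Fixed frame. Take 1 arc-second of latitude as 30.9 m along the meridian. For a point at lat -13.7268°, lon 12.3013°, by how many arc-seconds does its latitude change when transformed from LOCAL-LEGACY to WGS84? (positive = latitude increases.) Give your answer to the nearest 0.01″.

Δφ = 8.86″

sin φ = -0.237293, cos φ = 0.971438, sin λ = 0.213053, cos λ = 0.977041.
North component: ΔN = −sin φ cos λ·ΔX − sin φ sin λ·ΔY + cos φ·ΔZ = −(-0.237293)(0.977041)(415.9) − (-0.237293)(0.213053)(117.4) + (0.971438)(176.5) = 273.82 m.
1° of latitude spans 3600 × 30.90 = 111240 m, so Δφ = 273.82 / 111240 × 3600 = 8.861″.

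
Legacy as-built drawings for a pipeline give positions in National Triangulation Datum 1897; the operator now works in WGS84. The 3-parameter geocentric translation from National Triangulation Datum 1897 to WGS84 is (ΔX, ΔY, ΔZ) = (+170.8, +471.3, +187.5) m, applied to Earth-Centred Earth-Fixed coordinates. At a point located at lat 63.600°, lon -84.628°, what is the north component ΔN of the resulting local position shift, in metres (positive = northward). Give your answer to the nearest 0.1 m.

ΔN = 489.3 m

The local north axis is (−sin φ cos λ, −sin φ sin λ, cos φ), giving ΔN = -14.323 + 420.295 + 83.369 = 489.34 m.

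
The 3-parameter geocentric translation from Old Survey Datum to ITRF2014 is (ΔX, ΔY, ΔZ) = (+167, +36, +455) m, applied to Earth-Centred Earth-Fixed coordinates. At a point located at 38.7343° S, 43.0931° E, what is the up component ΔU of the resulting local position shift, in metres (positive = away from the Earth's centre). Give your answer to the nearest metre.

ΔU = -170 m

At φ = -38.7343°, λ = 43.0931°: sin φ = -0.625710, cos φ = 0.780056, sin λ = 0.683186, cos λ = 0.730245.
ΔU = cos φ cos λ·ΔX + cos φ sin λ·ΔY + sin φ·ΔZ = (0.780056)(0.730245)(167) + (0.780056)(0.683186)(36) + (-0.625710)(455) = -170.38 m.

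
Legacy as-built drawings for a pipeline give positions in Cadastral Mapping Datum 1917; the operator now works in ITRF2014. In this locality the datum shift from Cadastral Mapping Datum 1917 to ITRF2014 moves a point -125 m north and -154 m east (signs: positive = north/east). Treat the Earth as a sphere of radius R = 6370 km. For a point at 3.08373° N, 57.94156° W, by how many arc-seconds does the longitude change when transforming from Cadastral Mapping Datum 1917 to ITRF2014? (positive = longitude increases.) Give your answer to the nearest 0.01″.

At latitude 3.08373°, cos φ = 0.998552.
One radian of longitude at latitude φ spans R cos φ, so Δλ = ΔE / (R cos φ) = -154.0 / (6370000 × 0.998552) = -2.4211e-05 rad = -4.994″.

Δλ = -4.99″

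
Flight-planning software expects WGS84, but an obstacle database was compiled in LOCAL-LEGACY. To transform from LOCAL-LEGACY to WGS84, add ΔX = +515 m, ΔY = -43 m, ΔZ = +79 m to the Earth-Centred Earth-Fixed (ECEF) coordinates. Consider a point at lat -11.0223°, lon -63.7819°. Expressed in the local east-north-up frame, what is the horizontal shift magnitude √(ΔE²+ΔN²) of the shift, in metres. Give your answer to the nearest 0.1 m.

The local east axis at (φ, λ) is (−sin λ, cos λ, 0), so ΔE = −sin(-63.7819°)·515 + cos(-63.7819°)·(-43) = 443.02 m.
The local north axis is (−sin φ cos λ, −sin φ sin λ, cos φ), giving ΔN = 43.500 + 7.375 + 77.543 = 128.42 m.
Horizontal magnitude = √(ΔE² + ΔN²) = √(443.02² + 128.42²) = 461.26 m.

461.3 m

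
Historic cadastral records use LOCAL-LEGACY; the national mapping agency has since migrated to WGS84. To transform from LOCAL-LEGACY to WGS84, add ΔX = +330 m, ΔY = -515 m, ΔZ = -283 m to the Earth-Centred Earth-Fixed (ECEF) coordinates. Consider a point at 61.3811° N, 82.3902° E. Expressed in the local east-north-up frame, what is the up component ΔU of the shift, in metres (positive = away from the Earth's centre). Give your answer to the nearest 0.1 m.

The local up (radial) axis is (cos φ cos λ, cos φ sin λ, sin φ), giving ΔU = 20.932 − 244.503 − 248.424 = -472.00 m.

ΔU = -472.0 m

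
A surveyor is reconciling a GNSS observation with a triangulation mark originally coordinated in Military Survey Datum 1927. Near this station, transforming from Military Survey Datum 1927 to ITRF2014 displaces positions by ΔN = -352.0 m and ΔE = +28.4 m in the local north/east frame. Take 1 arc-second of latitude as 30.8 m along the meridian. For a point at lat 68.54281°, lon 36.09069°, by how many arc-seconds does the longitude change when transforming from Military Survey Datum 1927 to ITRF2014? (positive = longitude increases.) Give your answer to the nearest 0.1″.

Δλ = 2.5″

At latitude 68.54281°, cos φ = 0.365806.
1″ of longitude at this latitude = 30.80 × cos φ = 11.2668 m, so Δλ = 28.4 / 11.2668 = 2.521″.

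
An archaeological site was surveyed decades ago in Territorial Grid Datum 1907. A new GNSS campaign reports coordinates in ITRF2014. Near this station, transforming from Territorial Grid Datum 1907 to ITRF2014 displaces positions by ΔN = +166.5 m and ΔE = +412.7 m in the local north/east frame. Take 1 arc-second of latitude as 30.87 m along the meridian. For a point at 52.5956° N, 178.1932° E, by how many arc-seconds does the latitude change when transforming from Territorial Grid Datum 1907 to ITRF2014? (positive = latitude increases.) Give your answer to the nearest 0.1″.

Δφ = 5.4″

1″ of latitude = 30.87 m, so Δφ = 166.5 / 30.87 = 5.394″.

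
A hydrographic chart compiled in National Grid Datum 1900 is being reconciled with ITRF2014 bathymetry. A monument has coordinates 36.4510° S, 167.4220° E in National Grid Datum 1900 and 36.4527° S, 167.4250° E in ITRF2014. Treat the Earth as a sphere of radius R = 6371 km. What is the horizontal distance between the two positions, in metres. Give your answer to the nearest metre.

328 m

Δφ = -36.4527° − -36.4510° = -0.0017°; Δλ = 167.4250° − 167.4220° = +0.0030°.
1° along a meridian = πR/180 = 111195 m.
ΔN = Δφ × 111195 = -189.0 m; ΔE = Δλ × 111195 × cos(-36.4510°) = +0.0030 × 111195 × 0.804365 = 268.3 m.
Distance = √(ΔE² + ΔN²) = √(268.3² + (-189.0)²) = 328.2 m.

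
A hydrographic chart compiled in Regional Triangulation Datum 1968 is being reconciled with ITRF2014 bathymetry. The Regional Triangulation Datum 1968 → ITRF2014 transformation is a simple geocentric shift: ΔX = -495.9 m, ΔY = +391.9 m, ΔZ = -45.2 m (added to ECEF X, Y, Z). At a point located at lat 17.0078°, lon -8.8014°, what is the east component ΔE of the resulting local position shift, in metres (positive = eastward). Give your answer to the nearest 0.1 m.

At φ = 17.0078°, λ = -8.8014°: sin φ = 0.292502, cos φ = 0.956265, sin λ = -0.153010, cos λ = 0.988225.
ΔE = −sin λ·ΔX + cos λ·ΔY = −(-0.153010)·(-495.9) + (0.988225)·(391.9) = 311.41 m.

ΔE = 311.4 m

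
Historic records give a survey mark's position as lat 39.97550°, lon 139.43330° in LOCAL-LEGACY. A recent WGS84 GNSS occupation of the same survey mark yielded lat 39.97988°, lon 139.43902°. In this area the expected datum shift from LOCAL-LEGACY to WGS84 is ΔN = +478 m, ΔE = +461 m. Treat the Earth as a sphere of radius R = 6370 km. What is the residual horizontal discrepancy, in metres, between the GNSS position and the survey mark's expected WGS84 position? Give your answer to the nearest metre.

28 m

Observed coordinate differences: Δφ = +0.00438°, Δλ = +0.00572°.
Converting to metres (1° lat = 111177 m, cos φ = 0.766319): observed ΔN = 487.0 m, observed ΔE = 487.3 m.
Subtracting the expected shift leaves a residual of 487.0 − (478) = 9.0 m north and 487.3 − (461) = 26.3 m east.
Residual distance = √(9.0² + 26.3²) = 27.8 m.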